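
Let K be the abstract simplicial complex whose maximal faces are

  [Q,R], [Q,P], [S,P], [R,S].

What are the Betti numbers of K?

b_0 = 1, b_1 = 1.

Fix the vertex order P < Q < R < S and write every simplex with vertices in increasing order. Then dim K = 1 and the simplices of K are:

  0-simplices (4): P, Q, R, S
  1-simplices (4): PQ, PS, QR, RS

Hence C_0 ≅ Z^4, C_1 ≅ Z^4.

The boundary map ∂_1: C_1 → C_0 maps an edge to its endpoints' difference, ∂[p,q] = q − p. For instance
  ∂RS = S − R.
As a 4×4 matrix over Z this has rank 3, with invariant factors (1,1,1).

Now H_k = ker ∂_k / im ∂_{k+1}, so:

  H_0: rank C_0 − rank ∂_1 = 4 − 3 = 1, and the invariant factors of ∂_1 are all 1, so H_0 = Z.
  H_1: rank ker ∂_1 − rank ∂_2 = (4 − 3) − 0 = 1, and there is no ∂_2, so H_1 = Z.

(K is a triangulation of the circle S^1.)

Hence the Betti numbers are b_0 = 1, b_1 = 1.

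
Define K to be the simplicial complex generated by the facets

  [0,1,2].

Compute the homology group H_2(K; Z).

H_2 ≅ 0.

Take the total order 0 < 1 < 2 on the vertex set. Then K (dimension 2) consists of the simplices:

  0-simplices (3): [0], [1], [2]
  1-simplices (3): [0,1], [0,2], [1,2]
  2-simplices (1): [0,1,2]

giving chain groups C_0 ≅ Z^3, C_1 ≅ Z^3, C_2 ≅ Z^1.

∂_1: C_1 → C_0 sends each edge [p,q] (with p < q) to q − p.
The 3×3 boundary matrix has rank 2 and Smith normal form diag(1,1).

∂_2: C_2 → C_1 acts by ∂[p,q,r] = [q,r] − [p,r] + [p,q]. For instance
  ∂[0,1,2] = [1,2] − [0,2] + [0,1].
The resulting 3×1 matrix has rank 1, and its Smith normal form has invariant factors (1).

From H_k ≅ ker(∂_k) / im(∂_{k+1}) we obtain:

  H_2: rank ker ∂_2 − rank ∂_3 = (1 − 1) − 0 = 0, and there is no ∂_3, so H_2 ≅ 0.

(K is a triangulation of the 2-simplex.)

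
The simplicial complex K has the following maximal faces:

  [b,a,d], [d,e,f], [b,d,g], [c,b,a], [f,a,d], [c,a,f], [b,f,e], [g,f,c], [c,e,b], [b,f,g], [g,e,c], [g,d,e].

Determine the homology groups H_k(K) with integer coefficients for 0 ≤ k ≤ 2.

H_0 ≅ Z,  H_1 ≅ Z/2,  H_2 = 0.

K has 7 vertices, 18 edges, 12 triangles.
rank ∂_0 = 0, rank ∂_1 = 6 ⇒ b_0 = 7 − 0 − 6 = 1; all invariant factors of ∂_1 are 1 so no torsion. So H_0 ≅ Z.
rank ∂_1 = 6, rank ∂_2 = 12 ⇒ b_1 = 18 − 6 − 12 = 0; ∂_2 has invariant factor(s) [2] giving torsion. So H_1 ≅ Z/2.
rank ∂_2 = 12, rank ∂_3 = 0 ⇒ b_2 = 12 − 12 − 0 = 0. So H_2 ≅ 0.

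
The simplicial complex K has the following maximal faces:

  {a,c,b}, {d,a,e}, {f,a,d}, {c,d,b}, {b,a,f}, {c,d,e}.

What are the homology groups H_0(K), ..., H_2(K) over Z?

Fix the vertex order a < b < c < d < e < f and write every simplex with vertices in increasing order. Then dim K = 2 and the simplices of K are:

  0-simplices (6): a, b, c, d, e, f
  1-simplices (12): ab, ac, ad, ae, af, bc, bd, bf, cd, ce, de, df
  2-simplices (6): abc, abf, ade, adf, bcd, cde

so the chain groups are C_0 ≅ Z^6, C_1 ≅ Z^12, C_2 ≅ Z^6.

Boundary ∂_1: C_1 → C_0 sends each edge [p,q] (with p < q) to q − p. For instance
  ∂af = f − a.
As a 6×12 matrix over Z this has rank 5, with invariant factors (1,1,1,1,1).

∂_2: C_2 → C_1 acts by ∂[p,q,r] = [q,r] − [p,r] + [p,q]. For instance
  ∂abf = bf − af + ab,
  ∂adf = df − af + ad.
This gives a 12×6 integer matrix of rank 6; reducing to Smith normal form yields diagonal entries (1,1,1,1,1,1).

Reading off H_k = ker ∂_k / im ∂_{k+1}:

  H_0: rank C_0 − rank ∂_1 = 6 − 5 = 1, and the invariant factors of ∂_1 are all 1, so H_0 = Z.
  H_1: rank ker ∂_1 − rank ∂_2 = (12 − 5) − 6 = 1, and the invariant factors of ∂_2 are all 1, so H_1 = Z.
  H_2: rank ker ∂_2 − rank ∂_3 = (6 − 6) − 0 = 0, and there is no ∂_3, so H_2 = 0.

As a check, the Euler characteristic is 6 − 12 + 6 = 0, which agrees with 1 − 1 + 0 = 0.

H_0 ≅ Z,  H_1 ≅ Z,  H_2 = 0.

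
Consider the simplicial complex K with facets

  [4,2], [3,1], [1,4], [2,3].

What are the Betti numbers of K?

Fix the vertex order 1 < 2 < 3 < 4 and write every simplex with vertices in increasing order. Then dim K = 1 and the simplices of K are:

  0-simplices (4): [1], [2], [3], [4]
  1-simplices (4): [1,3], [1,4], [2,3], [2,4]

Hence C_0 ≅ Z^4, C_1 ≅ Z^4.

Boundary ∂_1: C_1 → C_0 sends each edge [p,q] (with p < q) to q − p.
This gives a 4×4 integer matrix of rank 3; reducing to Smith normal form yields diagonal entries (1,1,1).

Now H_k = ker ∂_k / im ∂_{k+1}, so:

  H_0: rank C_0 − rank ∂_1 = 4 − 3 = 1, and the invariant factors of ∂_1 are all 1, so H_0 = Z.
  H_1: rank ker ∂_1 − rank ∂_2 = (4 − 3) − 0 = 1, and there is no ∂_2, so H_1 = Z.

As a check, the Euler characteristic is 4 − 4 = 0, which agrees with 1 − 1 = 0.

Hence the Betti numbers are b_0 = 1, b_1 = 1.

b_0 = 1, b_1 = 1.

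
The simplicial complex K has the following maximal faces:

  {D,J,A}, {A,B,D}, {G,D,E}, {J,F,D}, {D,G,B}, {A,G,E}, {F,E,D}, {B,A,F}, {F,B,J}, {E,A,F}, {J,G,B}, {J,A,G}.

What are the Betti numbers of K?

Order the vertices as A < B < D < E < F < G < J. Listing each simplex with vertices in this order, K has dimension 2 with simplices:

  0-simplices (7): A, B, D, E, F, G, J
  1-simplices (18): AB, AD, AE, AF, AG, AJ, BD, BF, BG, BJ, DE, DF, DG, DJ, EF, EG, FJ, GJ
  2-simplices (12): ABD, ABF, ADJ, AEF, AEG, AGJ, BDG, BFJ, BGJ, DEF, DEG, DFJ

giving chain groups C_0 ≅ Z^7, C_1 ≅ Z^18, C_2 ≅ Z^12.

The boundary map ∂_1: C_1 → C_0 sends each edge [p,q] (with p < q) to q − p.
The 7×18 boundary matrix has rank 6 and Smith normal form diag(1,1,1,1,1,1).

The boundary map ∂_2: C_2 → C_1 sends each 2-simplex [p,q,r] to [q,r] − [p,r] + [p,q]. For instance
  ∂BFJ = FJ − BJ + BF,
  ∂BDG = DG − BG + BD.
As a 18×12 matrix over Z this has rank 12, with invariant factors (1,1,1,1,1,1,1,1,1,1,1,2).

Now H_k = ker ∂_k / im ∂_{k+1}, so:

  H_0: rank C_0 − rank ∂_1 = 7 − 6 = 1, and the invariant factors of ∂_1 are all 1, so H_0 = Z.
  H_1: rank ker ∂_1 − rank ∂_2 = (18 − 6) − 12 = 0, and ∂_2 has invariant factor 2 > 1, so H_1 = Z/2.
  H_2: rank ker ∂_2 − rank ∂_3 = (12 − 12) − 0 = 0, and there is no ∂_3, so H_2 = 0.

Hence the Betti numbers are b_0 = 1, b_1 = 0, b_2 = 0.

b_0 = 1, b_1 = 0, b_2 = 0.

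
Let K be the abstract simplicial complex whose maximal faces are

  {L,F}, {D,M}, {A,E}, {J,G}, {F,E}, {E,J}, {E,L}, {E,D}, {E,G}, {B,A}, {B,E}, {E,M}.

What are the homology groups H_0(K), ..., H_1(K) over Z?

Take the total order A < B < D < E < F < G < J < L < M on the vertex set. Then K (dimension 1) consists of the simplices:

  0-simplices (9): A, B, D, E, F, G, J, L, M
  1-simplices (12): AB, AE, BE, DE, DM, EF, EG, EJ, EL, EM, FL, GJ

so the chain groups are C_0 ≅ Z^9, C_1 ≅ Z^12.

∂_1: C_1 → C_0 sends each edge [p,q] (with p < q) to q − p. For instance
  ∂DE = E − D.
As a 9×12 matrix over Z this has rank 8, with invariant factors (1,1,1,1,1,1,1,1).

Computing H_k = (kernel of ∂_k) / (image of ∂_{k+1}):

  H_0: rank C_0 − rank ∂_1 = 9 − 8 = 1, and the invariant factors of ∂_1 are all 1, so H_0 ≅ Z.
  H_1: rank ker ∂_1 − rank ∂_2 = (12 − 8) − 0 = 4, and there is no ∂_2, so H_1 ≅ Z^4.

H_0 = Z,  H_1 = Z^4.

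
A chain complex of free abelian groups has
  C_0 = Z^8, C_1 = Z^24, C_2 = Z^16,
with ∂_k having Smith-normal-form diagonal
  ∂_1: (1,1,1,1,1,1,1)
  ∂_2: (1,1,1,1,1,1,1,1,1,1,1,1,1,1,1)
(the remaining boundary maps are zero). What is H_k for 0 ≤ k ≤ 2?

H_0: b_0 = 8 − 0 − 7 = 1; torsion from ∂_1 factors > 1: none. So H_0 = Z.
H_1: b_1 = 24 − 7 − 15 = 2; torsion from ∂_2 factors > 1: none. So H_1 = Z^2.
H_2: b_2 = 16 − 15 − 0 = 1; torsion from ∂_3 factors > 1: none. So H_2 = Z.

H_0 = Z,  H_1 = Z^2,  H_2 = Z.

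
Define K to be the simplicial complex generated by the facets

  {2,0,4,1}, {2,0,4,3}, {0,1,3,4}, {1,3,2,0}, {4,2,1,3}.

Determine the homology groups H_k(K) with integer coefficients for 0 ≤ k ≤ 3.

H_0 = Z,  H_1 = 0,  H_2 = 0,  H_3 = Z.

Order the vertices as 0 < 1 < 2 < 3 < 4. Listing each simplex with vertices in this order, K has dimension 3 with simplices:

  0-simplices (5): [0], [1], [2], [3], [4]
  1-simplices (10): [0,1], [0,2], [0,3], [0,4], [1,2], [1,3], [1,4], [2,3], [2,4], [3,4]
  2-simplices (10): [0,1,2], [0,1,3], [0,1,4], [0,2,3], [0,2,4], [0,3,4], [1,2,3], [1,2,4], [1,3,4], [2,3,4]
  3-simplices (5): [0,1,2,3], [0,1,2,4], [0,1,3,4], [0,2,3,4], [1,2,3,4]

so the chain groups are C_0 ≅ Z^5, C_1 ≅ Z^10, C_2 ≅ Z^10, C_3 ≅ Z^5.

∂_1: C_1 → C_0 sends each edge [p,q] (with p < q) to q − p. For instance
  ∂[1,3] = [3] − [1].
As a 5×10 matrix over Z this has rank 4, with invariant factors (1,1,1,1).

Boundary ∂_2: C_2 → C_1 acts by ∂[p,q,r] = [q,r] − [p,r] + [p,q]. For instance
  ∂[0,1,2] = [1,2] − [0,2] + [0,1],
  ∂[0,1,3] = [1,3] − [0,3] + [0,1].
The 10×10 boundary matrix has rank 6 and Smith normal form diag(1,1,1,1,1,1).

Boundary ∂_3: C_3 → C_2 sends each 3-simplex σ to the alternating sum Σ_i (−1)^i (σ with its i-th vertex removed). For instance
  ∂[0,2,3,4] = [2,3,4] − [0,3,4] + [0,2,4] − [0,2,3],
  ∂[0,1,2,4] = [1,2,4] − [0,2,4] + [0,1,4] − [0,1,2].
The 10×5 boundary matrix has rank 4 and Smith normal form diag(1,1,1,1).

From H_k ≅ ker(∂_k) / im(∂_{k+1}) we obtain:

  H_0: rank C_0 − rank ∂_1 = 5 − 4 = 1, and the invariant factors of ∂_1 are all 1, so H_0 ≅ Z.
  H_1: rank ker ∂_1 − rank ∂_2 = (10 − 4) − 6 = 0, and the invariant factors of ∂_2 are all 1, so H_1 ≅ 0.
  H_2: rank ker ∂_2 − rank ∂_3 = (10 − 6) − 4 = 0, and the invariant factors of ∂_3 are all 1, so H_2 ≅ 0.
  H_3: rank ker ∂_3 − rank ∂_4 = (5 − 4) − 0 = 1, and there is no ∂_4, so H_3 ≅ Z.

As a check, the Euler characteristic is 5 − 10 + 10 − 5 = 0, which agrees with 1 − 0 + 0 − 1 = 0.
(K is a triangulation of the 3-sphere S^3.)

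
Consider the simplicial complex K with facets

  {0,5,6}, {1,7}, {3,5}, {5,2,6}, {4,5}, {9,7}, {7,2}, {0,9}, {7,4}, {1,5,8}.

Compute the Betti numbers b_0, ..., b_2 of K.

b_0 = 1, b_1 = 3, b_2 = 0.

Fix the vertex order 0 < 1 < 2 < 3 < 4 < 5 < 6 < 7 < 8 < 9 and write every simplex with vertices in increasing order. Then dim K = 2 and the simplices of K are:

  0-simplices (10): [0], [1], [2], [3], [4], [5], [6], [7], [8], [9]
  1-simplices (15): [0,5], [0,6], [0,9], [1,5], [1,7], [1,8], [2,5], [2,6], [2,7], [3,5], [4,5], [4,7], [5,6], [5,8], [7,9]
  2-simplices (3): [0,5,6], [1,5,8], [2,5,6]

so the chain groups are C_0 ≅ Z^10, C_1 ≅ Z^15, C_2 ≅ Z^3.

∂_1: C_1 → C_0 maps an edge to its endpoints' difference, ∂[p,q] = q − p. For instance
  ∂[7,9] = [9] − [7].
As a 10×15 matrix over Z this has rank 9, with invariant factors (1,1,1,1,1,1,1,1,1).

The boundary map ∂_2: C_2 → C_1 acts by ∂[p,q,r] = [q,r] − [p,r] + [p,q]. For instance
  ∂[1,5,8] = [5,8] − [1,8] + [1,5],
  ∂[2,5,6] = [5,6] − [2,6] + [2,5].
This gives a 15×3 integer matrix of rank 3; reducing to Smith normal form yields diagonal entries (1,1,1).

Computing H_k = (kernel of ∂_k) / (image of ∂_{k+1}):

  H_0: rank C_0 − rank ∂_1 = 10 − 9 = 1, and the invariant factors of ∂_1 are all 1, so H_0 = Z.
  H_1: rank ker ∂_1 − rank ∂_2 = (15 − 9) − 3 = 3, and the invariant factors of ∂_2 are all 1, so H_1 = Z^3.
  H_2: rank ker ∂_2 − rank ∂_3 = (3 − 3) − 0 = 0, and there is no ∂_3, so H_2 = 0.

Hence the Betti numbers are b_0 = 1, b_1 = 3, b_2 = 0.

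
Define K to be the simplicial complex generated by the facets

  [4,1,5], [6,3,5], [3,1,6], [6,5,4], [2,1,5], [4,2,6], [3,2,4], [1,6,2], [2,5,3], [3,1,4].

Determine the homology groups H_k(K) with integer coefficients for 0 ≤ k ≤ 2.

Order the vertices as 1 < 2 < 3 < 4 < 5 < 6. Listing each simplex with vertices in this order, K has dimension 2 with simplices:

  0-simplices (6): [1], [2], [3], [4], [5], [6]
  1-simplices (15): [1,2], [1,3], [1,4], [1,5], [1,6], [2,3], [2,4], [2,5], [2,6], [3,4], [3,5], [3,6], [4,5], [4,6], [5,6]
  2-simplices (10): [1,2,5], [1,2,6], [1,3,4], [1,3,6], [1,4,5], [2,3,4], [2,3,5], [2,4,6], [3,5,6], [4,5,6]

so the chain groups are C_0 ≅ Z^6, C_1 ≅ Z^15, C_2 ≅ Z^10.

The boundary map ∂_1: C_1 → C_0 maps an edge to its endpoints' difference, ∂[p,q] = q − p.
This gives a 6×15 integer matrix of rank 5; reducing to Smith normal form yields diagonal entries (1,1,1,1,1).

∂_2: C_2 → C_1 maps a triangle to the signed sum of its edges. For instance
  ∂[3,5,6] = [5,6] − [3,6] + [3,5],
  ∂[1,3,6] = [3,6] − [1,6] + [1,3].
The resulting 15×10 matrix has rank 10, and its Smith normal form has invariant factors (1,1,1,1,1,1,1,1,1,2).

From H_k ≅ ker(∂_k) / im(∂_{k+1}) we obtain:

  H_0: rank C_0 − rank ∂_1 = 6 − 5 = 1, and the invariant factors of ∂_1 are all 1, so H_0 ≅ Z.
  H_1: rank ker ∂_1 − rank ∂_2 = (15 − 5) − 10 = 0, and ∂_2 has invariant factor 2 > 1, so H_1 ≅ Z/2.
  H_2: rank ker ∂_2 − rank ∂_3 = (10 − 10) − 0 = 0, and there is no ∂_3, so H_2 ≅ 0.

H_0 ≅ Z,  H_1 ≅ Z/2,  H_2 = 0.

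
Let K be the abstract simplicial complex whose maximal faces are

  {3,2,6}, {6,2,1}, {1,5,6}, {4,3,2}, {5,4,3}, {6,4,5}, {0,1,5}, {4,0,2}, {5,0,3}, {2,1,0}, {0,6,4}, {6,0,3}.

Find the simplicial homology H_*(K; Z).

H_0 = Z,  H_1 = Z/2,  H_2 = 0.

Take the total order 0 < 1 < 2 < 3 < 4 < 5 < 6 on the vertex set. Then K (dimension 2) consists of the simplices:

  0-simplices (7): [0], [1], [2], [3], [4], [5], [6]
  1-simplices (18): [0,1], [0,2], [0,3], [0,4], [0,5], [0,6], [1,2], [1,5], [1,6], [2,3], [2,4], [2,6], [3,4], [3,5], [3,6], [4,5], [4,6], [5,6]
  2-simplices (12): [0,1,2], [0,1,5], [0,2,4], [0,3,5], [0,3,6], [0,4,6], [1,2,6], [1,5,6], [2,3,4], [2,3,6], [3,4,5], [4,5,6]

giving chain groups C_0 ≅ Z^7, C_1 ≅ Z^18, C_2 ≅ Z^12.

The boundary map ∂_1: C_1 → C_0 is given by ∂[p,q] = [q] − [p]. For instance
  ∂[0,2] = [2] − [0].
The resulting 7×18 matrix has rank 6, and its Smith normal form has invariant factors (1,1,1,1,1,1).

Boundary ∂_2: C_2 → C_1 maps a triangle to the signed sum of its edges. For instance
  ∂[0,3,5] = [3,5] − [0,5] + [0,3],
  ∂[2,3,4] = [3,4] − [2,4] + [2,3].
The resulting 18×12 matrix has rank 12, and its Smith normal form has invariant factors (1,1,1,1,1,1,1,1,1,1,1,2).

From H_k ≅ ker(∂_k) / im(∂_{k+1}) we obtain:

  H_0: rank C_0 − rank ∂_1 = 7 − 6 = 1, and the invariant factors of ∂_1 are all 1, so H_0 ≅ Z.
  H_1: rank ker ∂_1 − rank ∂_2 = (18 − 6) − 12 = 0, and ∂_2 has invariant factor 2 > 1, so H_1 ≅ Z/2.
  H_2: rank ker ∂_2 − rank ∂_3 = (12 − 12) − 0 = 0, and there is no ∂_3, so H_2 ≅ 0.

As a check, the Euler characteristic is 7 − 18 + 12 = 1, which agrees with 1 − 0 + 0 = 1.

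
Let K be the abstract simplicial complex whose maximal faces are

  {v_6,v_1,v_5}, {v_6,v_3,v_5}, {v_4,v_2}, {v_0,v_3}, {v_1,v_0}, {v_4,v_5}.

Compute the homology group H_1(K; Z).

We work with the vertex ordering v_0 < v_1 < v_2 < v_3 < v_4 < v_5 < v_6. The simplices of K, each written with vertices in increasing order, are:

  0-simplices (7): [v_0], [v_1], [v_2], [v_3], [v_4], [v_5], [v_6]
  1-simplices (9): [v_0,v_1], [v_0,v_3], [v_1,v_5], [v_1,v_6], [v_2,v_4], [v_3,v_5], [v_3,v_6], [v_4,v_5], [v_5,v_6]
  2-simplices (2): [v_1,v_5,v_6], [v_3,v_5,v_6]

so the chain groups are C_0 ≅ Z^7, C_1 ≅ Z^9, C_2 ≅ Z^2.

∂_1: C_1 → C_0 is given by ∂[p,q] = [q] − [p]. For instance
  ∂[v_0,v_3] = [v_3] − [v_0].
The resulting 7×9 matrix has rank 6, and its Smith normal form has invariant factors (1,1,1,1,1,1).

Boundary ∂_2: C_2 → C_1 maps a triangle to the signed sum of its edges. For instance
  ∂[v_3,v_5,v_6] = [v_5,v_6] − [v_3,v_6] + [v_3,v_5],
  ∂[v_1,v_5,v_6] = [v_5,v_6] − [v_1,v_6] + [v_1,v_5].
The 9×2 boundary matrix has rank 2 and Smith normal form diag(1,1).

From H_k ≅ ker(∂_k) / im(∂_{k+1}) we obtain:

  H_1: rank ker ∂_1 − rank ∂_2 = (9 − 6) − 2 = 1, and the invariant factors of ∂_2 are all 1, so H_1 ≅ Z.

H_1 = Z.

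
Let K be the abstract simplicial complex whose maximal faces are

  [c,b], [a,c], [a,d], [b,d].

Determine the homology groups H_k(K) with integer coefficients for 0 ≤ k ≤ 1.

H_0 = Z,  H_1 = Z.

Fix the vertex order a < b < c < d and write every simplex with vertices in increasing order. Then dim K = 1 and the simplices of K are:

  0-simplices (4): a, b, c, d
  1-simplices (4): ac, ad, bc, bd

giving chain groups C_0 ≅ Z^4, C_1 ≅ Z^4.

∂_1: C_1 → C_0 is given by ∂[p,q] = [q] − [p].
The 4×4 boundary matrix has rank 3 and Smith normal form diag(1,1,1).

Now H_k = ker ∂_k / im ∂_{k+1}, so:

  H_0: rank C_0 − rank ∂_1 = 4 − 3 = 1, and the invariant factors of ∂_1 are all 1, so H_0 = Z.
  H_1: rank ker ∂_1 − rank ∂_2 = (4 − 3) − 0 = 1, and there is no ∂_2, so H_1 = Z.

As a check, the Euler characteristic is 4 − 4 = 0, which agrees with 1 − 1 = 0.
(K is a triangulation of the circle S^1.)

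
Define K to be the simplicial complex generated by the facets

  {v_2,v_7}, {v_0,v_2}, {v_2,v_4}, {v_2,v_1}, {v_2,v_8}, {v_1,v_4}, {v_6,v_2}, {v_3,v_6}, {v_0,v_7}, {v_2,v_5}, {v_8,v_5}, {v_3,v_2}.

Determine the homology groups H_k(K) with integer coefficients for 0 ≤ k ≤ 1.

H_0 = Z,  H_1 = Z^4.

Order the vertices as v_0 < v_1 < v_2 < v_3 < v_4 < v_5 < v_6 < v_7 < v_8. Listing each simplex with vertices in this order, K has dimension 1 with simplices:

  0-simplices (9): [v_0], [v_1], [v_2], [v_3], [v_4], [v_5], [v_6], [v_7], [v_8]
  1-simplices (12): [v_0,v_2], [v_0,v_7], [v_1,v_2], [v_1,v_4], [v_2,v_3], [v_2,v_4], [v_2,v_5], [v_2,v_6], [v_2,v_7], [v_2,v_8], [v_3,v_6], [v_5,v_8]

giving chain groups C_0 ≅ Z^9, C_1 ≅ Z^12.

Boundary ∂_1: C_1 → C_0 is given by ∂[p,q] = [q] − [p].
The 9×12 boundary matrix has rank 8 and Smith normal form diag(1,1,1,1,1,1,1,1).

Computing H_k = (kernel of ∂_k) / (image of ∂_{k+1}):

  H_0: rank C_0 − rank ∂_1 = 9 − 8 = 1, and the invariant factors of ∂_1 are all 1, so H_0 ≅ Z.
  H_1: rank ker ∂_1 − rank ∂_2 = (12 − 8) − 0 = 4, and there is no ∂_2, so H_1 ≅ Z^4.

(K is a triangulation of a wedge of 4 circles.)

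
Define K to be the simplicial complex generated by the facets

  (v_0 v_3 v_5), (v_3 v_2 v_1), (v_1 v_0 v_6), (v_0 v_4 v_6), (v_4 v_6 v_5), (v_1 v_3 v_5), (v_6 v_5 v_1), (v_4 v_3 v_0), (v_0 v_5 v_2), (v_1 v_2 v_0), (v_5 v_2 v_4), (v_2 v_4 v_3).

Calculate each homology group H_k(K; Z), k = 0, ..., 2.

H_0 ≅ Z,  H_1 ≅ Z/2,  H_2 = 0.

Fix the vertex order v_0 < v_1 < v_2 < v_3 < v_4 < v_5 < v_6 and write every simplex with vertices in increasing order. Then dim K = 2 and the simplices of K are:

  0-simplices (7): [v_0], [v_1], [v_2], [v_3], [v_4], [v_5], [v_6]
  1-simplices (18): (18 of them)
  2-simplices (12): (12 of them)

so the chain groups are C_0 ≅ Z^7, C_1 ≅ Z^18, C_2 ≅ Z^12.

∂_1: C_1 → C_0 sends each edge [p,q] (with p < q) to q − p.
The 7×18 boundary matrix has rank 6 and Smith normal form diag(1,1,1,1,1,1).

Boundary ∂_2: C_2 → C_1 sends each 2-simplex [p,q,r] to [q,r] − [p,r] + [p,q]. For instance
  ∂[v_1,v_5,v_6] = [v_5,v_6] − [v_1,v_6] + [v_1,v_5],
  ∂[v_0,v_1,v_2] = [v_1,v_2] − [v_0,v_2] + [v_0,v_1].
The 18×12 boundary matrix has rank 12 and Smith normal form diag(1,1,1,1,1,1,1,1,1,1,1,2).

Computing H_k = (kernel of ∂_k) / (image of ∂_{k+1}):

  H_0: rank C_0 − rank ∂_1 = 7 − 6 = 1, and the invariant factors of ∂_1 are all 1, so H_0 ≅ Z.
  H_1: rank ker ∂_1 − rank ∂_2 = (18 − 6) − 12 = 0, and ∂_2 has invariant factor 2 > 1, so H_1 ≅ Z/2.
  H_2: rank ker ∂_2 − rank ∂_3 = (12 − 12) − 0 = 0, and there is no ∂_3, so H_2 ≅ 0.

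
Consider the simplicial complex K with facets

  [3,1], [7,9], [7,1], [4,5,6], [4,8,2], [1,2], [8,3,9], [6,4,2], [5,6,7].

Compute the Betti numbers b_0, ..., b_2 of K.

b_0 = 1, b_1 = 3, b_2 = 0.

Fix the vertex order 1 < 2 < 3 < 4 < 5 < 6 < 7 < 8 < 9 and write every simplex with vertices in increasing order. Then dim K = 2 and the simplices of K are:

  0-simplices (9): [1], [2], [3], [4], [5], [6], [7], [8], [9]
  1-simplices (16): [1,2], [1,3], [1,7], [2,4], [2,6], [2,8], [3,8], [3,9], [4,5], [4,6], [4,8], [5,6], [5,7], [6,7], [7,9], [8,9]
  2-simplices (5): [2,4,6], [2,4,8], [3,8,9], [4,5,6], [5,6,7]

giving chain groups C_0 ≅ Z^9, C_1 ≅ Z^16, C_2 ≅ Z^5.

The boundary map ∂_1: C_1 → C_0 sends each edge [p,q] (with p < q) to q − p. For instance
  ∂[4,8] = [8] − [4].
As a 9×16 matrix over Z this has rank 8, with invariant factors (1,1,1,1,1,1,1,1).

Boundary ∂_2: C_2 → C_1 acts by ∂[p,q,r] = [q,r] − [p,r] + [p,q]. For instance
  ∂[4,5,6] = [5,6] − [4,6] + [4,5],
  ∂[3,8,9] = [8,9] − [3,9] + [3,8].
As a 16×5 matrix over Z this has rank 5, with invariant factors (1,1,1,1,1).

Computing H_k = (kernel of ∂_k) / (image of ∂_{k+1}):

  H_0: rank C_0 − rank ∂_1 = 9 − 8 = 1, and the invariant factors of ∂_1 are all 1, so H_0 = Z.
  H_1: rank ker ∂_1 − rank ∂_2 = (16 − 8) − 5 = 3, and the invariant factors of ∂_2 are all 1, so H_1 = Z^3.
  H_2: rank ker ∂_2 − rank ∂_3 = (5 − 5) − 0 = 0, and there is no ∂_3, so H_2 = 0.

As a check, the Euler characteristic is 9 − 16 + 5 = -2, which agrees with 1 − 3 + 0 = -2.

Hence the Betti numbers are b_0 = 1, b_1 = 3, b_2 = 0.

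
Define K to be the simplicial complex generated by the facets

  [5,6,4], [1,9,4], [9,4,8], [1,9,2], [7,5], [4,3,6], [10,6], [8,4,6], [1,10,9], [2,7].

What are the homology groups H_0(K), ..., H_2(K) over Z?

H_0 = Z,  H_1 = Z^2,  H_2 = 0.

K has 10 vertices, 18 edges, 7 triangles.
rank ∂_0 = 0, rank ∂_1 = 9 ⇒ b_0 = 10 − 0 − 9 = 1; all invariant factors of ∂_1 are 1 so no torsion. So H_0 = Z.
rank ∂_1 = 9, rank ∂_2 = 7 ⇒ b_1 = 18 − 9 − 7 = 2; all invariant factors of ∂_2 are 1 so no torsion. So H_1 = Z^2.
rank ∂_2 = 7, rank ∂_3 = 0 ⇒ b_2 = 7 − 7 − 0 = 0. So H_2 = 0.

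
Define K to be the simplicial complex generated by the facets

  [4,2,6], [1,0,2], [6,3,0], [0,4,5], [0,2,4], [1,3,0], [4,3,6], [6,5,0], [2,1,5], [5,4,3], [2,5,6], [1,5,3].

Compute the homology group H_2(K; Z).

K has 7 vertices, 18 edges, 12 triangles.
rank ∂_2 = 12, rank ∂_3 = 0 ⇒ b_2 = 12 − 12 − 0 = 0. So H_2 = 0.

H_2 = 0.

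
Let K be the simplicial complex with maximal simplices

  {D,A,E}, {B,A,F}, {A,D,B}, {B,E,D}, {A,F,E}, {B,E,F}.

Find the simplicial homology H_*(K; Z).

We work with the vertex ordering A < B < D < E < F. The simplices of K, each written with vertices in increasing order, are:

  0-simplices (5): A, B, D, E, F
  1-simplices (9): AB, AD, AE, AF, BD, BE, BF, DE, EF
  2-simplices (6): ABD, ABF, ADE, AEF, BDE, BEF

so the chain groups are C_0 ≅ Z^5, C_1 ≅ Z^9, C_2 ≅ Z^6.

Boundary ∂_1: C_1 → C_0 sends each edge [p,q] (with p < q) to q − p.
This gives a 5×9 integer matrix of rank 4; reducing to Smith normal form yields diagonal entries (1,1,1,1).

∂_2: C_2 → C_1 sends each 2-simplex [p,q,r] to [q,r] − [p,r] + [p,q]. For instance
  ∂ADE = DE − AE + AD,
  ∂ABD = BD − AD + AB.
As a 9×6 matrix over Z this has rank 5, with invariant factors (1,1,1,1,1).

Computing H_k = (kernel of ∂_k) / (image of ∂_{k+1}):

  H_0: rank C_0 − rank ∂_1 = 5 − 4 = 1, and the invariant factors of ∂_1 are all 1, so H_0 = Z.
  H_1: rank ker ∂_1 − rank ∂_2 = (9 − 4) − 5 = 0, and the invariant factors of ∂_2 are all 1, so H_1 = 0.
  H_2: rank ker ∂_2 − rank ∂_3 = (6 − 5) − 0 = 1, and there is no ∂_3, so H_2 = Z.

H_0 = Z,  H_1 = 0,  H_2 = Z.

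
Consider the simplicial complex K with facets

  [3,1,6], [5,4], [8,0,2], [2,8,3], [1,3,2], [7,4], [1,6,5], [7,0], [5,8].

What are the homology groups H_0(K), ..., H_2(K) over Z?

Take the total order 0 < 1 < 2 < 3 < 4 < 5 < 6 < 7 < 8 on the vertex set. Then K (dimension 2) consists of the simplices:

  0-simplices (9): [0], [1], [2], [3], [4], [5], [6], [7], [8]
  1-simplices (15): [0,2], [0,7], [0,8], [1,2], [1,3], [1,5], [1,6], [2,3], [2,8], [3,6], [3,8], [4,5], [4,7], [5,6], [5,8]
  2-simplices (5): [0,2,8], [1,2,3], [1,3,6], [1,5,6], [2,3,8]

giving chain groups C_0 ≅ Z^9, C_1 ≅ Z^15, C_2 ≅ Z^5.

Boundary ∂_1: C_1 → C_0 is given by ∂[p,q] = [q] − [p].
This gives a 9×15 integer matrix of rank 8; reducing to Smith normal form yields diagonal entries (1,1,1,1,1,1,1,1).

∂_2: C_2 → C_1 acts by ∂[p,q,r] = [q,r] − [p,r] + [p,q]. For instance
  ∂[1,5,6] = [5,6] − [1,6] + [1,5],
  ∂[1,2,3] = [2,3] − [1,3] + [1,2].
The 15×5 boundary matrix has rank 5 and Smith normal form diag(1,1,1,1,1).

From H_k ≅ ker(∂_k) / im(∂_{k+1}) we obtain:

  H_0: rank C_0 − rank ∂_1 = 9 − 8 = 1, and the invariant factors of ∂_1 are all 1, so H_0 = Z.
  H_1: rank ker ∂_1 − rank ∂_2 = (15 − 8) − 5 = 2, and the invariant factors of ∂_2 are all 1, so H_1 = Z^2.
  H_2: rank ker ∂_2 − rank ∂_3 = (5 − 5) − 0 = 0, and there is no ∂_3, so H_2 = 0.

As a check, the Euler characteristic is 9 − 15 + 5 = -1, which agrees with 1 − 2 + 0 = -1.

H_0 ≅ Z,  H_1 ≅ Z^2,  H_2 = 0.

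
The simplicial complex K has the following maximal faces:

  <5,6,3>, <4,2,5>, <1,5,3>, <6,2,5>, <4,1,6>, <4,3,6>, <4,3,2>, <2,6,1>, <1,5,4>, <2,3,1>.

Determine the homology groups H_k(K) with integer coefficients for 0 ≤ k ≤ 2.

Fix the vertex order 1 < 2 < 3 < 4 < 5 < 6 and write every simplex with vertices in increasing order. Then dim K = 2 and the simplices of K are:

  0-simplices (6): [1], [2], [3], [4], [5], [6]
  1-simplices (15): [1,2], [1,3], [1,4], [1,5], [1,6], [2,3], [2,4], [2,5], [2,6], [3,4], [3,5], [3,6], [4,5], [4,6], [5,6]
  2-simplices (10): [1,2,3], [1,2,6], [1,3,5], [1,4,5], [1,4,6], [2,3,4], [2,4,5], [2,5,6], [3,4,6], [3,5,6]

Hence C_0 ≅ Z^6, C_1 ≅ Z^15, C_2 ≅ Z^10.

Boundary ∂_1: C_1 → C_0 maps an edge to its endpoints' difference, ∂[p,q] = q − p.
This gives a 6×15 integer matrix of rank 5; reducing to Smith normal form yields diagonal entries (1,1,1,1,1).

∂_2: C_2 → C_1 acts by ∂[p,q,r] = [q,r] − [p,r] + [p,q]. For instance
  ∂[3,5,6] = [5,6] − [3,6] + [3,5],
  ∂[2,5,6] = [5,6] − [2,6] + [2,5].
As a 15×10 matrix over Z this has rank 10, with invariant factors (1,1,1,1,1,1,1,1,1,2).

From H_k ≅ ker(∂_k) / im(∂_{k+1}) we obtain:

  H_0: rank C_0 − rank ∂_1 = 6 − 5 = 1, and the invariant factors of ∂_1 are all 1, so H_0 = Z.
  H_1: rank ker ∂_1 − rank ∂_2 = (15 − 5) − 10 = 0, and ∂_2 has invariant factor 2 > 1, so H_1 = Z/2.
  H_2: rank ker ∂_2 − rank ∂_3 = (10 − 10) − 0 = 0, and there is no ∂_3, so H_2 = 0.

(K is a triangulation of the real projective plane RP^2.)

H_0 = Z,  H_1 = Z/2,  H_2 = 0.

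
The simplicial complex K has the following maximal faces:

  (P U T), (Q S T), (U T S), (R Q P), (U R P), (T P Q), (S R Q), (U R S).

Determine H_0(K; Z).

Take the total order P < Q < R < S < T < U on the vertex set. Then K (dimension 2) consists of the simplices:

  0-simplices (6): P, Q, R, S, T, U
  1-simplices (12): PQ, PR, PT, PU, QR, QS, QT, RS, RU, ST, SU, TU
  2-simplices (8): PQR, PQT, PRU, PTU, QRS, QST, RSU, STU

Hence C_0 ≅ Z^6, C_1 ≅ Z^12, C_2 ≅ Z^8.

The boundary map ∂_1: C_1 → C_0 is given by ∂[p,q] = [q] − [p]. For instance
  ∂ST = T − S.
As a 6×12 matrix over Z this has rank 5, with invariant factors (1,1,1,1,1).

Boundary ∂_2: C_2 → C_1 maps a triangle to the signed sum of its edges. For instance
  ∂PTU = TU − PU + PT,
  ∂STU = TU − SU + ST.
This gives a 12×8 integer matrix of rank 7; reducing to Smith normal form yields diagonal entries (1,1,1,1,1,1,1).

Computing H_k = (kernel of ∂_k) / (image of ∂_{k+1}):

  H_0: rank C_0 − rank ∂_1 = 6 − 5 = 1, and the invariant factors of ∂_1 are all 1, so H_0 = Z.

(K is a triangulation of the 2-sphere S^2.)

H_0 = Z.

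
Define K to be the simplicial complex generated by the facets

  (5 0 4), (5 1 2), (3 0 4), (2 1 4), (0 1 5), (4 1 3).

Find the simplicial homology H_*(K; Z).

H_0 = Z,  H_1 = Z,  H_2 = 0.

Order the vertices as 0 < 1 < 2 < 3 < 4 < 5. Listing each simplex with vertices in this order, K has dimension 2 with simplices:

  0-simplices (6): [0], [1], [2], [3], [4], [5]
  1-simplices (12): [0,1], [0,3], [0,4], [0,5], [1,2], [1,3], [1,4], [1,5], [2,4], [2,5], [3,4], [4,5]
  2-simplices (6): [0,1,5], [0,3,4], [0,4,5], [1,2,4], [1,2,5], [1,3,4]

giving chain groups C_0 ≅ Z^6, C_1 ≅ Z^12, C_2 ≅ Z^6.

The boundary map ∂_1: C_1 → C_0 maps an edge to its endpoints' difference, ∂[p,q] = q − p.
The 6×12 boundary matrix has rank 5 and Smith normal form diag(1,1,1,1,1).

∂_2: C_2 → C_1 sends each 2-simplex [p,q,r] to [q,r] − [p,r] + [p,q]. For instance
  ∂[1,2,5] = [2,5] − [1,5] + [1,2],
  ∂[0,4,5] = [4,5] − [0,5] + [0,4].
As a 12×6 matrix over Z this has rank 6, with invariant factors (1,1,1,1,1,1).

Reading off H_k = ker ∂_k / im ∂_{k+1}:

  H_0: rank C_0 − rank ∂_1 = 6 − 5 = 1, and the invariant factors of ∂_1 are all 1, so H_0 ≅ Z.
  H_1: rank ker ∂_1 − rank ∂_2 = (12 − 5) − 6 = 1, and the invariant factors of ∂_2 are all 1, so H_1 ≅ Z.
  H_2: rank ker ∂_2 − rank ∂_3 = (6 − 6) − 0 = 0, and there is no ∂_3, so H_2 ≅ 0.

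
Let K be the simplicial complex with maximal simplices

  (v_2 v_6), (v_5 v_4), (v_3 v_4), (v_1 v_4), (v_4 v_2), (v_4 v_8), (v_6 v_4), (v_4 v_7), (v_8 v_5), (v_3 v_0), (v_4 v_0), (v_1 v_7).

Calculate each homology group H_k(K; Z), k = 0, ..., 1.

H_0 = Z,  H_1 = Z^4.

We work with the vertex ordering v_0 < v_1 < v_2 < v_3 < v_4 < v_5 < v_6 < v_7 < v_8. The simplices of K, each written with vertices in increasing order, are:

  0-simplices (9): [v_0], [v_1], [v_2], [v_3], [v_4], [v_5], [v_6], [v_7], [v_8]
  1-simplices (12): [v_0,v_3], [v_0,v_4], [v_1,v_4], [v_1,v_7], [v_2,v_4], [v_2,v_6], [v_3,v_4], [v_4,v_5], [v_4,v_6], [v_4,v_7], [v_4,v_8], [v_5,v_8]

giving chain groups C_0 ≅ Z^9, C_1 ≅ Z^12.

The boundary map ∂_1: C_1 → C_0 maps an edge to its endpoints' difference, ∂[p,q] = q − p. For instance
  ∂[v_0,v_4] = [v_4] − [v_0].
As a 9×12 matrix over Z this has rank 8, with invariant factors (1,1,1,1,1,1,1,1).

Computing H_k = (kernel of ∂_k) / (image of ∂_{k+1}):

  H_0: rank C_0 − rank ∂_1 = 9 − 8 = 1, and the invariant factors of ∂_1 are all 1, so H_0 = Z.
  H_1: rank ker ∂_1 − rank ∂_2 = (12 − 8) − 0 = 4, and there is no ∂_2, so H_1 = Z^4.

As a check, the Euler characteristic is 9 − 12 = -3, which agrees with 1 − 4 = -3.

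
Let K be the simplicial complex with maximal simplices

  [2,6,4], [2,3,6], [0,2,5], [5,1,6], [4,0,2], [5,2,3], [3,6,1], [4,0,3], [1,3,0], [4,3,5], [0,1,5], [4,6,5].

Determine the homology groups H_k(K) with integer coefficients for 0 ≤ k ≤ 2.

H_0 = Z,  H_1 = Z_2,  H_2 = 0.

K has 7 vertices, 18 edges, 12 triangles.
rank ∂_0 = 0, rank ∂_1 = 6 ⇒ b_0 = 7 − 0 − 6 = 1; all invariant factors of ∂_1 are 1 so no torsion. So H_0 = Z.
rank ∂_1 = 6, rank ∂_2 = 12 ⇒ b_1 = 18 − 6 − 12 = 0; ∂_2 has invariant factor(s) [2] giving torsion. So H_1 = Z_2.
rank ∂_2 = 12, rank ∂_3 = 0 ⇒ b_2 = 12 − 12 − 0 = 0. So H_2 = 0.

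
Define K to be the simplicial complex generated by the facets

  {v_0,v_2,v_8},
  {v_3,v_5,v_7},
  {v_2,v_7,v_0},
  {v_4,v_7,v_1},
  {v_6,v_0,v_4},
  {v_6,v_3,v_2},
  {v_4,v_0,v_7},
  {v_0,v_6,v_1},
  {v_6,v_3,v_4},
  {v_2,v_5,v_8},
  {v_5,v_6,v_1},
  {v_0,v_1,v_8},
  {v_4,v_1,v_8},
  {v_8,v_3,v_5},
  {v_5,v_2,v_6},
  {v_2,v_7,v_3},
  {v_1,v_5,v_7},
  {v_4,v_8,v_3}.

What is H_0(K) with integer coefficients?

Take the total order v_0 < v_1 < v_2 < v_3 < v_4 < v_5 < v_6 < v_7 < v_8 on the vertex set. Then K (dimension 2) consists of the simplices:

  0-simplices (9): [v_0], [v_1], [v_2], [v_3], [v_4], [v_5], [v_6], [v_7], [v_8]
  1-simplices (27): (27 of them)
  2-simplices (18): (18 of them)

Hence C_0 ≅ Z^9, C_1 ≅ Z^27, C_2 ≅ Z^18.

Boundary ∂_1: C_1 → C_0 sends each edge [p,q] (with p < q) to q − p. For instance
  ∂[v_0,v_8] = [v_8] − [v_0].
As a 9×27 matrix over Z this has rank 8, with invariant factors (1,1,1,1,1,1,1,1).

The boundary map ∂_2: C_2 → C_1 acts by ∂[p,q,r] = [q,r] − [p,r] + [p,q]. For instance
  ∂[v_3,v_5,v_8] = [v_5,v_8] − [v_3,v_8] + [v_3,v_5],
  ∂[v_0,v_4,v_7] = [v_4,v_7] − [v_0,v_7] + [v_0,v_4].
This gives a 27×18 integer matrix of rank 18; reducing to Smith normal form yields diagonal entries (1,1,1,1,1,1,1,1,1,1,1,1,1,1,1,1,1,2).

Computing H_k = (kernel of ∂_k) / (image of ∂_{k+1}):

  H_0: rank C_0 − rank ∂_1 = 9 − 8 = 1, and the invariant factors of ∂_1 are all 1, so H_0 ≅ Z.

(K is a triangulation of the Klein bottle.)

H_0 = Z.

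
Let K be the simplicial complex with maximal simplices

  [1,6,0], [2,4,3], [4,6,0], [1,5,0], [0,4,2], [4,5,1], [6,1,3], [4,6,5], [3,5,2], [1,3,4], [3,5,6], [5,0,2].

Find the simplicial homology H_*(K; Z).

H_0 ≅ Z,  H_1 ≅ Z_2,  H_2 = 0.

Take the total order 0 < 1 < 2 < 3 < 4 < 5 < 6 on the vertex set. Then K (dimension 2) consists of the simplices:

  0-simplices (7): [0], [1], [2], [3], [4], [5], [6]
  1-simplices (18): [0,1], [0,2], [0,4], [0,5], [0,6], [1,3], [1,4], [1,5], [1,6], [2,3], [2,4], [2,5], [3,4], [3,5], [3,6], [4,5], [4,6], [5,6]
  2-simplices (12): [0,1,5], [0,1,6], [0,2,4], [0,2,5], [0,4,6], [1,3,4], [1,3,6], [1,4,5], [2,3,4], [2,3,5], [3,5,6], [4,5,6]

Hence C_0 ≅ Z^7, C_1 ≅ Z^18, C_2 ≅ Z^12.

Boundary ∂_1: C_1 → C_0 sends each edge [p,q] (with p < q) to q − p. For instance
  ∂[1,5] = [5] − [1].
The resulting 7×18 matrix has rank 6, and its Smith normal form has invariant factors (1,1,1,1,1,1).

∂_2: C_2 → C_1 acts by ∂[p,q,r] = [q,r] − [p,r] + [p,q]. For instance
  ∂[2,3,4] = [3,4] − [2,4] + [2,3],
  ∂[0,1,6] = [1,6] − [0,6] + [0,1].
This gives a 18×12 integer matrix of rank 12; reducing to Smith normal form yields diagonal entries (1,1,1,1,1,1,1,1,1,1,1,2).

Reading off H_k = ker ∂_k / im ∂_{k+1}:

  H_0: rank C_0 − rank ∂_1 = 7 − 6 = 1, and the invariant factors of ∂_1 are all 1, so H_0 ≅ Z.
  H_1: rank ker ∂_1 − rank ∂_2 = (18 − 6) − 12 = 0, and ∂_2 has invariant factor 2 > 1, so H_1 ≅ Z_2.
  H_2: rank ker ∂_2 − rank ∂_3 = (12 − 12) − 0 = 0, and there is no ∂_3, so H_2 ≅ 0.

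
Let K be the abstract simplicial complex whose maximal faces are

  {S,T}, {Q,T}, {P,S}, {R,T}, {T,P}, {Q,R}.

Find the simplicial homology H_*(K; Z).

H_0 = Z,  H_1 = Z^2.

We work with the vertex ordering P < Q < R < S < T. The simplices of K, each written with vertices in increasing order, are:

  0-simplices (5): P, Q, R, S, T
  1-simplices (6): PS, PT, QR, QT, RT, ST

giving chain groups C_0 ≅ Z^5, C_1 ≅ Z^6.

The boundary map ∂_1: C_1 → C_0 is given by ∂[p,q] = [q] − [p]. For instance
  ∂PT = T − P.
This gives a 5×6 integer matrix of rank 4; reducing to Smith normal form yields diagonal entries (1,1,1,1).

Now H_k = ker ∂_k / im ∂_{k+1}, so:

  H_0: rank C_0 − rank ∂_1 = 5 − 4 = 1, and the invariant factors of ∂_1 are all 1, so H_0 = Z.
  H_1: rank ker ∂_1 − rank ∂_2 = (6 − 4) − 0 = 2, and there is no ∂_2, so H_1 = Z^2.

(K is a triangulation of a wedge of 2 circles.)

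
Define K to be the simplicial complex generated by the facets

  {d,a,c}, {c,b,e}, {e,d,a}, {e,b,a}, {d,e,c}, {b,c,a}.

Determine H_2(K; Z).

We work with the vertex ordering a < b < c < d < e. The simplices of K, each written with vertices in increasing order, are:

  0-simplices (5): a, b, c, d, e
  1-simplices (9): ab, ac, ad, ae, bc, be, cd, ce, de
  2-simplices (6): abc, abe, acd, ade, bce, cde

giving chain groups C_0 ≅ Z^5, C_1 ≅ Z^9, C_2 ≅ Z^6.

Boundary ∂_1: C_1 → C_0 is given by ∂[p,q] = [q] − [p].
This gives a 5×9 integer matrix of rank 4; reducing to Smith normal form yields diagonal entries (1,1,1,1).

Boundary ∂_2: C_2 → C_1 acts by ∂[p,q,r] = [q,r] − [p,r] + [p,q]. For instance
  ∂ade = de − ae + ad,
  ∂abc = bc − ac + ab.
This gives a 9×6 integer matrix of rank 5; reducing to Smith normal form yields diagonal entries (1,1,1,1,1).

Computing H_k = (kernel of ∂_k) / (image of ∂_{k+1}):

  H_2: rank ker ∂_2 − rank ∂_3 = (6 − 5) − 0 = 1, and there is no ∂_3, so H_2 ≅ Z.

(K is a triangulation of the 2-sphere S^2.)

H_2 = Z.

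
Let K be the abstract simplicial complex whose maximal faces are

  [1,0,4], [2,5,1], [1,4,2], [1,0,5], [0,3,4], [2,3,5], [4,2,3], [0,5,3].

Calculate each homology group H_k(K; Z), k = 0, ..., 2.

We work with the vertex ordering 0 < 1 < 2 < 3 < 4 < 5. The simplices of K, each written with vertices in increasing order, are:

  0-simplices (6): [0], [1], [2], [3], [4], [5]
  1-simplices (12): [0,1], [0,3], [0,4], [0,5], [1,2], [1,4], [1,5], [2,3], [2,4], [2,5], [3,4], [3,5]
  2-simplices (8): [0,1,4], [0,1,5], [0,3,4], [0,3,5], [1,2,4], [1,2,5], [2,3,4], [2,3,5]

Hence C_0 ≅ Z^6, C_1 ≅ Z^12, C_2 ≅ Z^8.

The boundary map ∂_1: C_1 → C_0 is given by ∂[p,q] = [q] − [p]. For instance
  ∂[1,5] = [5] − [1].
The resulting 6×12 matrix has rank 5, and its Smith normal form has invariant factors (1,1,1,1,1).

The boundary map ∂_2: C_2 → C_1 acts by ∂[p,q,r] = [q,r] − [p,r] + [p,q]. For instance
  ∂[0,1,4] = [1,4] − [0,4] + [0,1],
  ∂[0,3,5] = [3,5] − [0,5] + [0,3].
This gives a 12×8 integer matrix of rank 7; reducing to Smith normal form yields diagonal entries (1,1,1,1,1,1,1).

Reading off H_k = ker ∂_k / im ∂_{k+1}:

  H_0: rank C_0 − rank ∂_1 = 6 − 5 = 1, and the invariant factors of ∂_1 are all 1, so H_0 ≅ Z.
  H_1: rank ker ∂_1 − rank ∂_2 = (12 − 5) − 7 = 0, and the invariant factors of ∂_2 are all 1, so H_1 ≅ 0.
  H_2: rank ker ∂_2 − rank ∂_3 = (8 − 7) − 0 = 1, and there is no ∂_3, so H_2 ≅ Z.

H_0 ≅ Z,  H_1 = 0,  H_2 ≅ Z.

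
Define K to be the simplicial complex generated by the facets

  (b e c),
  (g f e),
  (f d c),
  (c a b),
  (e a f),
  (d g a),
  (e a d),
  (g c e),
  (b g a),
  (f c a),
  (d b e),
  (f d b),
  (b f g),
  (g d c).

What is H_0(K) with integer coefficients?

H_0 ≅ Z.

Order the vertices as a < b < c < d < e < f < g. Listing each simplex with vertices in this order, K has dimension 2 with simplices:

  0-simplices (7): a, b, c, d, e, f, g
  1-simplices (21): ab, ac, ad, ae, af, ag, bc, bd, be, bf, bg, cd, ce, cf, cg, de, df, dg, ef, eg, fg
  2-simplices (14): abc, abg, acf, ade, adg, aef, bce, bde, bdf, bfg, cdf, cdg, ceg, efg

so the chain groups are C_0 ≅ Z^7, C_1 ≅ Z^21, C_2 ≅ Z^14.

The boundary map ∂_1: C_1 → C_0 sends each edge [p,q] (with p < q) to q − p.
The resulting 7×21 matrix has rank 6, and its Smith normal form has invariant factors (1,1,1,1,1,1).

∂_2: C_2 → C_1 sends each 2-simplex [p,q,r] to [q,r] − [p,r] + [p,q]. For instance
  ∂cdf = df − cf + cd,
  ∂bce = ce − be + bc.
As a 21×14 matrix over Z this has rank 13, with invariant factors (1,1,1,1,1,1,1,1,1,1,1,1,1).

Now H_k = ker ∂_k / im ∂_{k+1}, so:

  H_0: rank C_0 − rank ∂_1 = 7 − 6 = 1, and the invariant factors of ∂_1 are all 1, so H_0 = Z.

(K is a triangulation of the torus T^2.)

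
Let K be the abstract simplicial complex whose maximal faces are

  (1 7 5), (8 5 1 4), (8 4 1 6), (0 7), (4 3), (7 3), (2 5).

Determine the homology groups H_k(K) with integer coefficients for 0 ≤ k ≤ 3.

We work with the vertex ordering 0 < 1 < 2 < 3 < 4 < 5 < 6 < 7 < 8. The simplices of K, each written with vertices in increasing order, are:

  0-simplices (9): [0], [1], [2], [3], [4], [5], [6], [7], [8]
  1-simplices (15): [0,7], [1,4], [1,5], [1,6], [1,7], [1,8], [2,5], [3,4], [3,7], [4,5], [4,6], [4,8], [5,7], [5,8], [6,8]
  2-simplices (8): [1,4,5], [1,4,6], [1,4,8], [1,5,7], [1,5,8], [1,6,8], [4,5,8], [4,6,8]
  3-simplices (2): [1,4,5,8], [1,4,6,8]

Hence C_0 ≅ Z^9, C_1 ≅ Z^15, C_2 ≅ Z^8, C_3 ≅ Z^2.

Boundary ∂_1: C_1 → C_0 sends each edge [p,q] (with p < q) to q − p. For instance
  ∂[1,4] = [4] − [1].
This gives a 9×15 integer matrix of rank 8; reducing to Smith normal form yields diagonal entries (1,1,1,1,1,1,1,1).

∂_2: C_2 → C_1 maps a triangle to the signed sum of its edges. For instance
  ∂[4,6,8] = [6,8] − [4,8] + [4,6],
  ∂[4,5,8] = [5,8] − [4,8] + [4,5].
The 15×8 boundary matrix has rank 6 and Smith normal form diag(1,1,1,1,1,1).

Boundary ∂_3: C_3 → C_2 sends each 3-simplex σ to the alternating sum Σ_i (−1)^i (σ with its i-th vertex removed). For instance
  ∂[1,4,6,8] = [4,6,8] − [1,6,8] + [1,4,8] − [1,4,6],
  ∂[1,4,5,8] = [4,5,8] − [1,5,8] + [1,4,8] − [1,4,5].
This gives a 8×2 integer matrix of rank 2; reducing to Smith normal form yields diagonal entries (1,1).

Now H_k = ker ∂_k / im ∂_{k+1}, so:

  H_0: rank C_0 − rank ∂_1 = 9 − 8 = 1, and the invariant factors of ∂_1 are all 1, so H_0 ≅ Z.
  H_1: rank ker ∂_1 − rank ∂_2 = (15 − 8) − 6 = 1, and the invariant factors of ∂_2 are all 1, so H_1 ≅ Z.
  H_2: rank ker ∂_2 − rank ∂_3 = (8 − 6) − 2 = 0, and the invariant factors of ∂_3 are all 1, so H_2 ≅ 0.
  H_3: rank ker ∂_3 − rank ∂_4 = (2 − 2) − 0 = 0, and there is no ∂_4, so H_3 ≅ 0.

As a check, the Euler characteristic is 9 − 15 + 8 − 2 = 0, which agrees with 1 − 1 + 0 − 0 = 0.

H_0 = Z,  H_1 = Z,  H_2 = 0,  H_3 = 0.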